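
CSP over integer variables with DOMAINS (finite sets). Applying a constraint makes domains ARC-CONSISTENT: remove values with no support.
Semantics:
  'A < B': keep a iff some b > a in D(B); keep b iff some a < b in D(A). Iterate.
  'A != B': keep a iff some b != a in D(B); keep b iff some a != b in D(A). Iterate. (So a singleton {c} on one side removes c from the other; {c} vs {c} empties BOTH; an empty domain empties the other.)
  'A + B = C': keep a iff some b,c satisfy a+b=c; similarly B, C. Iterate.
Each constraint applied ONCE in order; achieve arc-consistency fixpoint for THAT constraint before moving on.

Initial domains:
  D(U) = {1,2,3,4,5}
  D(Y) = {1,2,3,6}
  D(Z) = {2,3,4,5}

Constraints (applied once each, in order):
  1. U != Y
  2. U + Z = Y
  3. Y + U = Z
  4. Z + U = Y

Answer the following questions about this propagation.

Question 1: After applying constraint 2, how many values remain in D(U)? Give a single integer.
Answer: 4

Derivation:
Constraint 1 (U != Y) on D(U)={1,2,3,4,5} D(Y)={1,2,3,6}: no change
Constraint 2 (U + Z = Y) on D(U)={1,2,3,4,5} D(Z)={2,3,4,5} D(Y)={1,2,3,6}: U {1,2,3,4,5}->{1,2,3,4}; Y {1,2,3,6}->{3,6}
So after constraint 2: D(U)={1,2,3,4}, size = 4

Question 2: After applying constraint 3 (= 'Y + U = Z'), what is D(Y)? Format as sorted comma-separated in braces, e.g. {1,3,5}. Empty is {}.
Constraint 1 (U != Y) on D(U)={1,2,3,4,5} D(Y)={1,2,3,6}: no change
Constraint 2 (U + Z = Y) on D(U)={1,2,3,4,5} D(Z)={2,3,4,5} D(Y)={1,2,3,6}: U {1,2,3,4,5}->{1,2,3,4}; Y {1,2,3,6}->{3,6}
Constraint 3 (Y + U = Z) on D(Y)={3,6} D(U)={1,2,3,4} D(Z)={2,3,4,5}: Y {3,6}->{3}; U {1,2,3,4}->{1,2}; Z {2,3,4,5}->{4,5}
So after constraint 3: D(Y) = {3}

Answer: {3}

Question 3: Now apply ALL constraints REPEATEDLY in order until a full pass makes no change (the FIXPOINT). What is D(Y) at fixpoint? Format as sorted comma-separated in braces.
pass 0 (initial): D(Y)={1,2,3,6}
pass 1: U {1,2,3,4,5}->{}; Y {1,2,3,6}->{}; Z {2,3,4,5}->{}
pass 2: no change
Fixpoint after 2 passes: D(Y) = {}

Answer: {}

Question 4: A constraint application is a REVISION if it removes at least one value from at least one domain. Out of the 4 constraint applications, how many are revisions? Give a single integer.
Answer: 3

Derivation:
Constraint 1 (U != Y) on D(U)={1,2,3,4,5} D(Y)={1,2,3,6}: no change => not a revision
Constraint 2 (U + Z = Y) on D(U)={1,2,3,4,5} D(Z)={2,3,4,5} D(Y)={1,2,3,6}: U {1,2,3,4,5}->{1,2,3,4}; Y {1,2,3,6}->{3,6} => REVISION
Constraint 3 (Y + U = Z) on D(Y)={3,6} D(U)={1,2,3,4} D(Z)={2,3,4,5}: Y {3,6}->{3}; U {1,2,3,4}->{1,2}; Z {2,3,4,5}->{4,5} => REVISION
Constraint 4 (Z + U = Y) on D(Z)={4,5} D(U)={1,2} D(Y)={3}: Z {4,5}->{}; U {1,2}->{}; Y {3}->{} => REVISION
Total revisions = 3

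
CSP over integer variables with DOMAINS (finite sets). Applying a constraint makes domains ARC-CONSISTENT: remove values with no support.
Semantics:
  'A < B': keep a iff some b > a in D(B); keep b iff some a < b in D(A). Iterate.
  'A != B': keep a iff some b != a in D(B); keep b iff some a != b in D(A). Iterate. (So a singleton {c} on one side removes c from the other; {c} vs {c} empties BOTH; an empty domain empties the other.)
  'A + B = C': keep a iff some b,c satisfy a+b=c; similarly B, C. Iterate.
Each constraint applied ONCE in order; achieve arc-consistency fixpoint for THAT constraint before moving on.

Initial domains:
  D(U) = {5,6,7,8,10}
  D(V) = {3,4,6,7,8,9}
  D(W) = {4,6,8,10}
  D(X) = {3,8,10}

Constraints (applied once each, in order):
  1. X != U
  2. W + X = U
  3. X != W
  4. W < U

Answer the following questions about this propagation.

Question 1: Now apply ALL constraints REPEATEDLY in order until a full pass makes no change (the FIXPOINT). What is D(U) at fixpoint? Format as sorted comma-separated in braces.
pass 0 (initial): D(U)={5,6,7,8,10}
pass 1: U {5,6,7,8,10}->{7}; W {4,6,8,10}->{4}; X {3,8,10}->{3}
pass 2: no change
Fixpoint after 2 passes: D(U) = {7}

Answer: {7}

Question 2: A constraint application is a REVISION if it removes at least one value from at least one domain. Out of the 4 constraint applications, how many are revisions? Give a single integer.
Constraint 1 (X != U) on D(X)={3,8,10} D(U)={5,6,7,8,10}: no change => not a revision
Constraint 2 (W + X = U) on D(W)={4,6,8,10} D(X)={3,8,10} D(U)={5,6,7,8,10}: W {4,6,8,10}->{4}; X {3,8,10}->{3}; U {5,6,7,8,10}->{7} => REVISION
Constraint 3 (X != W) on D(X)={3} D(W)={4}: no change => not a revision
Constraint 4 (W < U) on D(W)={4} D(U)={7}: no change => not a revision
Total revisions = 1

Answer: 1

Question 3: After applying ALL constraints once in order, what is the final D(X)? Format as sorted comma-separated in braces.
Answer: {3}

Derivation:
Constraint 1 (X != U) on D(X)={3,8,10} D(U)={5,6,7,8,10}: no change
Constraint 2 (W + X = U) on D(W)={4,6,8,10} D(X)={3,8,10} D(U)={5,6,7,8,10}: W {4,6,8,10}->{4}; X {3,8,10}->{3}; U {5,6,7,8,10}->{7}
Constraint 3 (X != W) on D(X)={3} D(W)={4}: no change
Constraint 4 (W < U) on D(W)={4} D(U)={7}: no change
So after all 4 constraints: D(X) = {3}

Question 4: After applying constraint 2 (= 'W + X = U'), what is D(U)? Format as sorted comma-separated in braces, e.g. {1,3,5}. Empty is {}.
Constraint 1 (X != U) on D(X)={3,8,10} D(U)={5,6,7,8,10}: no change
Constraint 2 (W + X = U) on D(W)={4,6,8,10} D(X)={3,8,10} D(U)={5,6,7,8,10}: W {4,6,8,10}->{4}; X {3,8,10}->{3}; U {5,6,7,8,10}->{7}
So after constraint 2: D(U) = {7}

Answer: {7}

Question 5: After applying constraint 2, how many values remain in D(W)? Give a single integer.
Constraint 1 (X != U) on D(X)={3,8,10} D(U)={5,6,7,8,10}: no change
Constraint 2 (W + X = U) on D(W)={4,6,8,10} D(X)={3,8,10} D(U)={5,6,7,8,10}: W {4,6,8,10}->{4}; X {3,8,10}->{3}; U {5,6,7,8,10}->{7}
So after constraint 2: D(W)={4}, size = 1

Answer: 1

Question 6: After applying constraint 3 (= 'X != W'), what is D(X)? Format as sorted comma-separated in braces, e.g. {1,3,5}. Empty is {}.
Constraint 1 (X != U) on D(X)={3,8,10} D(U)={5,6,7,8,10}: no change
Constraint 2 (W + X = U) on D(W)={4,6,8,10} D(X)={3,8,10} D(U)={5,6,7,8,10}: W {4,6,8,10}->{4}; X {3,8,10}->{3}; U {5,6,7,8,10}->{7}
Constraint 3 (X != W) on D(X)={3} D(W)={4}: no change
So after constraint 3: D(X) = {3}

Answer: {3}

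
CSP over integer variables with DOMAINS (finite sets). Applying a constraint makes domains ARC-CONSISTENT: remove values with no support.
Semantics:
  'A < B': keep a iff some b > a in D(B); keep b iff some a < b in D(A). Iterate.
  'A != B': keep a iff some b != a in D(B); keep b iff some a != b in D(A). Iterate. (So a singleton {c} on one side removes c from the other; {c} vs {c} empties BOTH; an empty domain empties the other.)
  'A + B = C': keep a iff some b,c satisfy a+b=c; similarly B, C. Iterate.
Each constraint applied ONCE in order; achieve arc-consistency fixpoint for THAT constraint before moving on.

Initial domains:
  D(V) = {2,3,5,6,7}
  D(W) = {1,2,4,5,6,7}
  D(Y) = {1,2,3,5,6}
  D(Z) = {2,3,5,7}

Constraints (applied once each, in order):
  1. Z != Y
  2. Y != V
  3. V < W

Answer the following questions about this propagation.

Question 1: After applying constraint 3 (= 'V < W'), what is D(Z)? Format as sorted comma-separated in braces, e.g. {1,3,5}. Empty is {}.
Constraint 1 (Z != Y) on D(Z)={2,3,5,7} D(Y)={1,2,3,5,6}: no change
Constraint 2 (Y != V) on D(Y)={1,2,3,5,6} D(V)={2,3,5,6,7}: no change
Constraint 3 (V < W) on D(V)={2,3,5,6,7} D(W)={1,2,4,5,6,7}: V {2,3,5,6,7}->{2,3,5,6}; W {1,2,4,5,6,7}->{4,5,6,7}
So after constraint 3: D(Z) = {2,3,5,7}

Answer: {2,3,5,7}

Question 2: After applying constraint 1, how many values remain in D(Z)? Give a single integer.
Constraint 1 (Z != Y) on D(Z)={2,3,5,7} D(Y)={1,2,3,5,6}: no change
So after constraint 1: D(Z)={2,3,5,7}, size = 4

Answer: 4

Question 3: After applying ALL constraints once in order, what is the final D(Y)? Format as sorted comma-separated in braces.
Answer: {1,2,3,5,6}

Derivation:
Constraint 1 (Z != Y) on D(Z)={2,3,5,7} D(Y)={1,2,3,5,6}: no change
Constraint 2 (Y != V) on D(Y)={1,2,3,5,6} D(V)={2,3,5,6,7}: no change
Constraint 3 (V < W) on D(V)={2,3,5,6,7} D(W)={1,2,4,5,6,7}: V {2,3,5,6,7}->{2,3,5,6}; W {1,2,4,5,6,7}->{4,5,6,7}
So after all 3 constraints: D(Y) = {1,2,3,5,6}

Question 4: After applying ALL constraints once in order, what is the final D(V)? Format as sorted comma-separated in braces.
Constraint 1 (Z != Y) on D(Z)={2,3,5,7} D(Y)={1,2,3,5,6}: no change
Constraint 2 (Y != V) on D(Y)={1,2,3,5,6} D(V)={2,3,5,6,7}: no change
Constraint 3 (V < W) on D(V)={2,3,5,6,7} D(W)={1,2,4,5,6,7}: V {2,3,5,6,7}->{2,3,5,6}; W {1,2,4,5,6,7}->{4,5,6,7}
So after all 3 constraints: D(V) = {2,3,5,6}

Answer: {2,3,5,6}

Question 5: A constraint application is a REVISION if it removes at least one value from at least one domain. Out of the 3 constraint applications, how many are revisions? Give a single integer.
Answer: 1

Derivation:
Constraint 1 (Z != Y) on D(Z)={2,3,5,7} D(Y)={1,2,3,5,6}: no change => not a revision
Constraint 2 (Y != V) on D(Y)={1,2,3,5,6} D(V)={2,3,5,6,7}: no change => not a revision
Constraint 3 (V < W) on D(V)={2,3,5,6,7} D(W)={1,2,4,5,6,7}: V {2,3,5,6,7}->{2,3,5,6}; W {1,2,4,5,6,7}->{4,5,6,7} => REVISION
Total revisions = 1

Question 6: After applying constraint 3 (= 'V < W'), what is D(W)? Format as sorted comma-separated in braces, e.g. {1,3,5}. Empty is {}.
Constraint 1 (Z != Y) on D(Z)={2,3,5,7} D(Y)={1,2,3,5,6}: no change
Constraint 2 (Y != V) on D(Y)={1,2,3,5,6} D(V)={2,3,5,6,7}: no change
Constraint 3 (V < W) on D(V)={2,3,5,6,7} D(W)={1,2,4,5,6,7}: V {2,3,5,6,7}->{2,3,5,6}; W {1,2,4,5,6,7}->{4,5,6,7}
So after constraint 3: D(W) = {4,5,6,7}

Answer: {4,5,6,7}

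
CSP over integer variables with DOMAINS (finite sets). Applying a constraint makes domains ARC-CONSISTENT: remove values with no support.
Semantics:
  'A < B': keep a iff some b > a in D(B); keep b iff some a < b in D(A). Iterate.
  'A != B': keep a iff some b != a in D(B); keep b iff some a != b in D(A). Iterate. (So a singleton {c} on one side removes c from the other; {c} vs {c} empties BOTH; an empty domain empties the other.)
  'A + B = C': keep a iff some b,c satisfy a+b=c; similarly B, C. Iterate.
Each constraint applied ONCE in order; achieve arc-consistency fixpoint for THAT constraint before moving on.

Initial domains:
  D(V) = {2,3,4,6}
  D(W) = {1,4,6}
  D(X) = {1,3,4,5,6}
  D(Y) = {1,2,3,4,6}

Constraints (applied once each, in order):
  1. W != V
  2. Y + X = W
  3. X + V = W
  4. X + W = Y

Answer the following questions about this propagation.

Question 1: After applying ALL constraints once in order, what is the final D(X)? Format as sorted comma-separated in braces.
Answer: {}

Derivation:
Constraint 1 (W != V) on D(W)={1,4,6} D(V)={2,3,4,6}: no change
Constraint 2 (Y + X = W) on D(Y)={1,2,3,4,6} D(X)={1,3,4,5,6} D(W)={1,4,6}: Y {1,2,3,4,6}->{1,2,3}; X {1,3,4,5,6}->{1,3,4,5}; W {1,4,6}->{4,6}
Constraint 3 (X + V = W) on D(X)={1,3,4,5} D(V)={2,3,4,6} D(W)={4,6}: X {1,3,4,5}->{1,3,4}; V {2,3,4,6}->{2,3}
Constraint 4 (X + W = Y) on D(X)={1,3,4} D(W)={4,6} D(Y)={1,2,3}: X {1,3,4}->{}; W {4,6}->{}; Y {1,2,3}->{}
So after all 4 constraints: D(X) = {}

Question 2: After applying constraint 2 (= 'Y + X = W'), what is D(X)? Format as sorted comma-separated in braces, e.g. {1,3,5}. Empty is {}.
Answer: {1,3,4,5}

Derivation:
Constraint 1 (W != V) on D(W)={1,4,6} D(V)={2,3,4,6}: no change
Constraint 2 (Y + X = W) on D(Y)={1,2,3,4,6} D(X)={1,3,4,5,6} D(W)={1,4,6}: Y {1,2,3,4,6}->{1,2,3}; X {1,3,4,5,6}->{1,3,4,5}; W {1,4,6}->{4,6}
So after constraint 2: D(X) = {1,3,4,5}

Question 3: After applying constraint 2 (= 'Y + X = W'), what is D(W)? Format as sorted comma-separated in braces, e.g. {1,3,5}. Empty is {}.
Constraint 1 (W != V) on D(W)={1,4,6} D(V)={2,3,4,6}: no change
Constraint 2 (Y + X = W) on D(Y)={1,2,3,4,6} D(X)={1,3,4,5,6} D(W)={1,4,6}: Y {1,2,3,4,6}->{1,2,3}; X {1,3,4,5,6}->{1,3,4,5}; W {1,4,6}->{4,6}
So after constraint 2: D(W) = {4,6}

Answer: {4,6}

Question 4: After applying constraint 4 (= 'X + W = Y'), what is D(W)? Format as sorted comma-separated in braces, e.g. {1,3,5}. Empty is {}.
Constraint 1 (W != V) on D(W)={1,4,6} D(V)={2,3,4,6}: no change
Constraint 2 (Y + X = W) on D(Y)={1,2,3,4,6} D(X)={1,3,4,5,6} D(W)={1,4,6}: Y {1,2,3,4,6}->{1,2,3}; X {1,3,4,5,6}->{1,3,4,5}; W {1,4,6}->{4,6}
Constraint 3 (X + V = W) on D(X)={1,3,4,5} D(V)={2,3,4,6} D(W)={4,6}: X {1,3,4,5}->{1,3,4}; V {2,3,4,6}->{2,3}
Constraint 4 (X + W = Y) on D(X)={1,3,4} D(W)={4,6} D(Y)={1,2,3}: X {1,3,4}->{}; W {4,6}->{}; Y {1,2,3}->{}
So after constraint 4: D(W) = {}

Answer: {}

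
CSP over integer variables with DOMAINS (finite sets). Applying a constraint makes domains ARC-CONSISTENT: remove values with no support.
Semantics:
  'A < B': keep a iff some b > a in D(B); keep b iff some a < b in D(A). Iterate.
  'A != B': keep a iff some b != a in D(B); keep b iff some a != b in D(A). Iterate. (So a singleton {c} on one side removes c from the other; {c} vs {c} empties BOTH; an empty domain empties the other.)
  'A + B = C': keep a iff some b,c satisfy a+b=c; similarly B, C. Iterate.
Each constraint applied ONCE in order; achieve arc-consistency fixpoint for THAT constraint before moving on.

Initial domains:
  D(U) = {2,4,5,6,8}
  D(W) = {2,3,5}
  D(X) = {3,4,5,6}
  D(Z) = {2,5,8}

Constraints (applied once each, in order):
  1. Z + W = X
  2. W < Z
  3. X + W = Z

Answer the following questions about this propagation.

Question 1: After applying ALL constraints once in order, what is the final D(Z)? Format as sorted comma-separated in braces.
Answer: {}

Derivation:
Constraint 1 (Z + W = X) on D(Z)={2,5,8} D(W)={2,3,5} D(X)={3,4,5,6}: Z {2,5,8}->{2}; W {2,3,5}->{2,3}; X {3,4,5,6}->{4,5}
Constraint 2 (W < Z) on D(W)={2,3} D(Z)={2}: W {2,3}->{}; Z {2}->{}
Constraint 3 (X + W = Z) on D(X)={4,5} D(W)={} D(Z)={}: X {4,5}->{}
So after all 3 constraints: D(Z) = {}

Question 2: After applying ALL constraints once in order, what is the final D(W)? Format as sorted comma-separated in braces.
Answer: {}

Derivation:
Constraint 1 (Z + W = X) on D(Z)={2,5,8} D(W)={2,3,5} D(X)={3,4,5,6}: Z {2,5,8}->{2}; W {2,3,5}->{2,3}; X {3,4,5,6}->{4,5}
Constraint 2 (W < Z) on D(W)={2,3} D(Z)={2}: W {2,3}->{}; Z {2}->{}
Constraint 3 (X + W = Z) on D(X)={4,5} D(W)={} D(Z)={}: X {4,5}->{}
So after all 3 constraints: D(W) = {}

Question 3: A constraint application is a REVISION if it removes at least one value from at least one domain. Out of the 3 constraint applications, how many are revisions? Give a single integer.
Constraint 1 (Z + W = X) on D(Z)={2,5,8} D(W)={2,3,5} D(X)={3,4,5,6}: Z {2,5,8}->{2}; W {2,3,5}->{2,3}; X {3,4,5,6}->{4,5} => REVISION
Constraint 2 (W < Z) on D(W)={2,3} D(Z)={2}: W {2,3}->{}; Z {2}->{} => REVISION
Constraint 3 (X + W = Z) on D(X)={4,5} D(W)={} D(Z)={}: X {4,5}->{} => REVISION
Total revisions = 3

Answer: 3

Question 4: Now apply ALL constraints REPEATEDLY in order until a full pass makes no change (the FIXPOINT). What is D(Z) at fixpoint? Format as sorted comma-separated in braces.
pass 0 (initial): D(Z)={2,5,8}
pass 1: W {2,3,5}->{}; X {3,4,5,6}->{}; Z {2,5,8}->{}
pass 2: no change
Fixpoint after 2 passes: D(Z) = {}

Answer: {}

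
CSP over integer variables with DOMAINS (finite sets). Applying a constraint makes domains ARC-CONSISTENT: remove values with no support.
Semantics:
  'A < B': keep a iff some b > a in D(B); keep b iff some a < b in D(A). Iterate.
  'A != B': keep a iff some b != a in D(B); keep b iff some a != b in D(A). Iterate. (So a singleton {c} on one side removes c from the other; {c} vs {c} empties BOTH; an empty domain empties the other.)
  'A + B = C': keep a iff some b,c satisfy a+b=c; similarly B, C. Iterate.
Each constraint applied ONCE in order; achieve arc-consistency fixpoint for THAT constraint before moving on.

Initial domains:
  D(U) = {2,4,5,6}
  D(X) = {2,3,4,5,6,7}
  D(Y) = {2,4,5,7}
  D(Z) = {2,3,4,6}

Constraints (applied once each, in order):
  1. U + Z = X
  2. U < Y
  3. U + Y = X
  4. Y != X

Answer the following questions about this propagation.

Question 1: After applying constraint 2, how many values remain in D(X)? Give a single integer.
Constraint 1 (U + Z = X) on D(U)={2,4,5,6} D(Z)={2,3,4,6} D(X)={2,3,4,5,6,7}: U {2,4,5,6}->{2,4,5}; Z {2,3,4,6}->{2,3,4}; X {2,3,4,5,6,7}->{4,5,6,7}
Constraint 2 (U < Y) on D(U)={2,4,5} D(Y)={2,4,5,7}: Y {2,4,5,7}->{4,5,7}
So after constraint 2: D(X)={4,5,6,7}, size = 4

Answer: 4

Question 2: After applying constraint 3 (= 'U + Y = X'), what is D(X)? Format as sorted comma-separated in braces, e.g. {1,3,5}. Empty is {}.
Constraint 1 (U + Z = X) on D(U)={2,4,5,6} D(Z)={2,3,4,6} D(X)={2,3,4,5,6,7}: U {2,4,5,6}->{2,4,5}; Z {2,3,4,6}->{2,3,4}; X {2,3,4,5,6,7}->{4,5,6,7}
Constraint 2 (U < Y) on D(U)={2,4,5} D(Y)={2,4,5,7}: Y {2,4,5,7}->{4,5,7}
Constraint 3 (U + Y = X) on D(U)={2,4,5} D(Y)={4,5,7} D(X)={4,5,6,7}: U {2,4,5}->{2}; Y {4,5,7}->{4,5}; X {4,5,6,7}->{6,7}
So after constraint 3: D(X) = {6,7}

Answer: {6,7}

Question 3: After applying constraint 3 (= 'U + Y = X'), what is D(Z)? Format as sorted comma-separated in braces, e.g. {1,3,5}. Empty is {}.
Answer: {2,3,4}

Derivation:
Constraint 1 (U + Z = X) on D(U)={2,4,5,6} D(Z)={2,3,4,6} D(X)={2,3,4,5,6,7}: U {2,4,5,6}->{2,4,5}; Z {2,3,4,6}->{2,3,4}; X {2,3,4,5,6,7}->{4,5,6,7}
Constraint 2 (U < Y) on D(U)={2,4,5} D(Y)={2,4,5,7}: Y {2,4,5,7}->{4,5,7}
Constraint 3 (U + Y = X) on D(U)={2,4,5} D(Y)={4,5,7} D(X)={4,5,6,7}: U {2,4,5}->{2}; Y {4,5,7}->{4,5}; X {4,5,6,7}->{6,7}
So after constraint 3: D(Z) = {2,3,4}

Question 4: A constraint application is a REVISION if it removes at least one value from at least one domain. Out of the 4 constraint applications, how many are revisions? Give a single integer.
Answer: 3

Derivation:
Constraint 1 (U + Z = X) on D(U)={2,4,5,6} D(Z)={2,3,4,6} D(X)={2,3,4,5,6,7}: U {2,4,5,6}->{2,4,5}; Z {2,3,4,6}->{2,3,4}; X {2,3,4,5,6,7}->{4,5,6,7} => REVISION
Constraint 2 (U < Y) on D(U)={2,4,5} D(Y)={2,4,5,7}: Y {2,4,5,7}->{4,5,7} => REVISION
Constraint 3 (U + Y = X) on D(U)={2,4,5} D(Y)={4,5,7} D(X)={4,5,6,7}: U {2,4,5}->{2}; Y {4,5,7}->{4,5}; X {4,5,6,7}->{6,7} => REVISION
Constraint 4 (Y != X) on D(Y)={4,5} D(X)={6,7}: no change => not a revision
Total revisions = 3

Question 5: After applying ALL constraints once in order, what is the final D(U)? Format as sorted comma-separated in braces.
Answer: {2}

Derivation:
Constraint 1 (U + Z = X) on D(U)={2,4,5,6} D(Z)={2,3,4,6} D(X)={2,3,4,5,6,7}: U {2,4,5,6}->{2,4,5}; Z {2,3,4,6}->{2,3,4}; X {2,3,4,5,6,7}->{4,5,6,7}
Constraint 2 (U < Y) on D(U)={2,4,5} D(Y)={2,4,5,7}: Y {2,4,5,7}->{4,5,7}
Constraint 3 (U + Y = X) on D(U)={2,4,5} D(Y)={4,5,7} D(X)={4,5,6,7}: U {2,4,5}->{2}; Y {4,5,7}->{4,5}; X {4,5,6,7}->{6,7}
Constraint 4 (Y != X) on D(Y)={4,5} D(X)={6,7}: no change
So after all 4 constraints: D(U) = {2}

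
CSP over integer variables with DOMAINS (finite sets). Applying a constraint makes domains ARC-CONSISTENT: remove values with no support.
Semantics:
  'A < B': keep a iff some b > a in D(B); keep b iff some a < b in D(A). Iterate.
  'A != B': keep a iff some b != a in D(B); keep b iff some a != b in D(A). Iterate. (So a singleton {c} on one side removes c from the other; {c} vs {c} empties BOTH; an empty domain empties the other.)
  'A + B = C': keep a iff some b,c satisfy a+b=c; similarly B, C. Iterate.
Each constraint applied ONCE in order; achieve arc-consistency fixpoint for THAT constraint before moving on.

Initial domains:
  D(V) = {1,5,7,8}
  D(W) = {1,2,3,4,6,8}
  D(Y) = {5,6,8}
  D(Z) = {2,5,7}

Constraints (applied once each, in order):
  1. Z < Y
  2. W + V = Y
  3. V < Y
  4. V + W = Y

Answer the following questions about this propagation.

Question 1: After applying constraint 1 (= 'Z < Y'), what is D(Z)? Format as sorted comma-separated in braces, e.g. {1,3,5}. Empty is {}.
Answer: {2,5,7}

Derivation:
Constraint 1 (Z < Y) on D(Z)={2,5,7} D(Y)={5,6,8}: no change
So after constraint 1: D(Z) = {2,5,7}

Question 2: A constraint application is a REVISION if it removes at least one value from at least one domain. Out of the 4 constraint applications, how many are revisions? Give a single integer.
Constraint 1 (Z < Y) on D(Z)={2,5,7} D(Y)={5,6,8}: no change => not a revision
Constraint 2 (W + V = Y) on D(W)={1,2,3,4,6,8} D(V)={1,5,7,8} D(Y)={5,6,8}: W {1,2,3,4,6,8}->{1,3,4}; V {1,5,7,8}->{1,5,7} => REVISION
Constraint 3 (V < Y) on D(V)={1,5,7} D(Y)={5,6,8}: no change => not a revision
Constraint 4 (V + W = Y) on D(V)={1,5,7} D(W)={1,3,4} D(Y)={5,6,8}: no change => not a revision
Total revisions = 1

Answer: 1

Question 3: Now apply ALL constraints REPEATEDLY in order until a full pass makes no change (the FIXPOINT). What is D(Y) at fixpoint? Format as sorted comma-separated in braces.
pass 0 (initial): D(Y)={5,6,8}
pass 1: V {1,5,7,8}->{1,5,7}; W {1,2,3,4,6,8}->{1,3,4}
pass 2: no change
Fixpoint after 2 passes: D(Y) = {5,6,8}

Answer: {5,6,8}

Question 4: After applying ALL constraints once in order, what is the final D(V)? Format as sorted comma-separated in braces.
Answer: {1,5,7}

Derivation:
Constraint 1 (Z < Y) on D(Z)={2,5,7} D(Y)={5,6,8}: no change
Constraint 2 (W + V = Y) on D(W)={1,2,3,4,6,8} D(V)={1,5,7,8} D(Y)={5,6,8}: W {1,2,3,4,6,8}->{1,3,4}; V {1,5,7,8}->{1,5,7}
Constraint 3 (V < Y) on D(V)={1,5,7} D(Y)={5,6,8}: no change
Constraint 4 (V + W = Y) on D(V)={1,5,7} D(W)={1,3,4} D(Y)={5,6,8}: no change
So after all 4 constraints: D(V) = {1,5,7}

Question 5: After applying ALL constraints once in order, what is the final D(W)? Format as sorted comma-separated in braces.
Answer: {1,3,4}

Derivation:
Constraint 1 (Z < Y) on D(Z)={2,5,7} D(Y)={5,6,8}: no change
Constraint 2 (W + V = Y) on D(W)={1,2,3,4,6,8} D(V)={1,5,7,8} D(Y)={5,6,8}: W {1,2,3,4,6,8}->{1,3,4}; V {1,5,7,8}->{1,5,7}
Constraint 3 (V < Y) on D(V)={1,5,7} D(Y)={5,6,8}: no change
Constraint 4 (V + W = Y) on D(V)={1,5,7} D(W)={1,3,4} D(Y)={5,6,8}: no change
So after all 4 constraints: D(W) = {1,3,4}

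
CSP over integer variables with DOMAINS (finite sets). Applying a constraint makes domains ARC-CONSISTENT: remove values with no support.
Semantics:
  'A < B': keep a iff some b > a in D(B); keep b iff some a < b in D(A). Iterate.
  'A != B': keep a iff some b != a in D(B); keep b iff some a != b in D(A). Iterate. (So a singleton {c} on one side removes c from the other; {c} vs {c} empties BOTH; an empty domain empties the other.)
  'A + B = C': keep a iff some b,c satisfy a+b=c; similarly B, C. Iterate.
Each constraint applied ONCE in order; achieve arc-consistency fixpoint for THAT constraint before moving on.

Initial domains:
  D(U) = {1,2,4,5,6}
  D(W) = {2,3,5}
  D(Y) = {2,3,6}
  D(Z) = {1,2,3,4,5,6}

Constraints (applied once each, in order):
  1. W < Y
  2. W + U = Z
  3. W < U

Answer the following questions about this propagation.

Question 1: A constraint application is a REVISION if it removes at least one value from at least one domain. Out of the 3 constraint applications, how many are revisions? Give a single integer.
Answer: 3

Derivation:
Constraint 1 (W < Y) on D(W)={2,3,5} D(Y)={2,3,6}: Y {2,3,6}->{3,6} => REVISION
Constraint 2 (W + U = Z) on D(W)={2,3,5} D(U)={1,2,4,5,6} D(Z)={1,2,3,4,5,6}: U {1,2,4,5,6}->{1,2,4}; Z {1,2,3,4,5,6}->{3,4,5,6} => REVISION
Constraint 3 (W < U) on D(W)={2,3,5} D(U)={1,2,4}: W {2,3,5}->{2,3}; U {1,2,4}->{4} => REVISION
Total revisions = 3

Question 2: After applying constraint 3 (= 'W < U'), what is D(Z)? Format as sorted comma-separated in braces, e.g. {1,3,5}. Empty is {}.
Answer: {3,4,5,6}

Derivation:
Constraint 1 (W < Y) on D(W)={2,3,5} D(Y)={2,3,6}: Y {2,3,6}->{3,6}
Constraint 2 (W + U = Z) on D(W)={2,3,5} D(U)={1,2,4,5,6} D(Z)={1,2,3,4,5,6}: U {1,2,4,5,6}->{1,2,4}; Z {1,2,3,4,5,6}->{3,4,5,6}
Constraint 3 (W < U) on D(W)={2,3,5} D(U)={1,2,4}: W {2,3,5}->{2,3}; U {1,2,4}->{4}
So after constraint 3: D(Z) = {3,4,5,6}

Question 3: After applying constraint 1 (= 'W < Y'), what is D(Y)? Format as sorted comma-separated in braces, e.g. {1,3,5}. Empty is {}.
Answer: {3,6}

Derivation:
Constraint 1 (W < Y) on D(W)={2,3,5} D(Y)={2,3,6}: Y {2,3,6}->{3,6}
So after constraint 1: D(Y) = {3,6}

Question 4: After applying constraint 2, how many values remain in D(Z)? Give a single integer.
Constraint 1 (W < Y) on D(W)={2,3,5} D(Y)={2,3,6}: Y {2,3,6}->{3,6}
Constraint 2 (W + U = Z) on D(W)={2,3,5} D(U)={1,2,4,5,6} D(Z)={1,2,3,4,5,6}: U {1,2,4,5,6}->{1,2,4}; Z {1,2,3,4,5,6}->{3,4,5,6}
So after constraint 2: D(Z)={3,4,5,6}, size = 4

Answer: 4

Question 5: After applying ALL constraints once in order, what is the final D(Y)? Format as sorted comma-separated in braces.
Constraint 1 (W < Y) on D(W)={2,3,5} D(Y)={2,3,6}: Y {2,3,6}->{3,6}
Constraint 2 (W + U = Z) on D(W)={2,3,5} D(U)={1,2,4,5,6} D(Z)={1,2,3,4,5,6}: U {1,2,4,5,6}->{1,2,4}; Z {1,2,3,4,5,6}->{3,4,5,6}
Constraint 3 (W < U) on D(W)={2,3,5} D(U)={1,2,4}: W {2,3,5}->{2,3}; U {1,2,4}->{4}
So after all 3 constraints: D(Y) = {3,6}

Answer: {3,6}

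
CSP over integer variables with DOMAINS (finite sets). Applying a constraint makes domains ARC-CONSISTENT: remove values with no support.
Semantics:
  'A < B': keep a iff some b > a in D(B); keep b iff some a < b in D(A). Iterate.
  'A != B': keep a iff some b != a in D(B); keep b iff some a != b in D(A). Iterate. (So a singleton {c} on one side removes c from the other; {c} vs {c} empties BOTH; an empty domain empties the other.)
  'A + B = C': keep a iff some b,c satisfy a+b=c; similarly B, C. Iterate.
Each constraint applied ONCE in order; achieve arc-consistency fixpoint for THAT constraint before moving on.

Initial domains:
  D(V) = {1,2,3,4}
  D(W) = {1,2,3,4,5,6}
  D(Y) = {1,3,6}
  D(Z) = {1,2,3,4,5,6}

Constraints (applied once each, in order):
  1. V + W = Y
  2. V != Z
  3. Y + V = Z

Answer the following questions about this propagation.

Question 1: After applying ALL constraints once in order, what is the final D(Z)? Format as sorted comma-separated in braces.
Answer: {4,5,6}

Derivation:
Constraint 1 (V + W = Y) on D(V)={1,2,3,4} D(W)={1,2,3,4,5,6} D(Y)={1,3,6}: W {1,2,3,4,5,6}->{1,2,3,4,5}; Y {1,3,6}->{3,6}
Constraint 2 (V != Z) on D(V)={1,2,3,4} D(Z)={1,2,3,4,5,6}: no change
Constraint 3 (Y + V = Z) on D(Y)={3,6} D(V)={1,2,3,4} D(Z)={1,2,3,4,5,6}: Y {3,6}->{3}; V {1,2,3,4}->{1,2,3}; Z {1,2,3,4,5,6}->{4,5,6}
So after all 3 constraints: D(Z) = {4,5,6}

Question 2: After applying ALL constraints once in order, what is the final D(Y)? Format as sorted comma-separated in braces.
Constraint 1 (V + W = Y) on D(V)={1,2,3,4} D(W)={1,2,3,4,5,6} D(Y)={1,3,6}: W {1,2,3,4,5,6}->{1,2,3,4,5}; Y {1,3,6}->{3,6}
Constraint 2 (V != Z) on D(V)={1,2,3,4} D(Z)={1,2,3,4,5,6}: no change
Constraint 3 (Y + V = Z) on D(Y)={3,6} D(V)={1,2,3,4} D(Z)={1,2,3,4,5,6}: Y {3,6}->{3}; V {1,2,3,4}->{1,2,3}; Z {1,2,3,4,5,6}->{4,5,6}
So after all 3 constraints: D(Y) = {3}

Answer: {3}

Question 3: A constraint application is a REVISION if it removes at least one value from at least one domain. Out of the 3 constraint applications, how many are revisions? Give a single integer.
Answer: 2

Derivation:
Constraint 1 (V + W = Y) on D(V)={1,2,3,4} D(W)={1,2,3,4,5,6} D(Y)={1,3,6}: W {1,2,3,4,5,6}->{1,2,3,4,5}; Y {1,3,6}->{3,6} => REVISION
Constraint 2 (V != Z) on D(V)={1,2,3,4} D(Z)={1,2,3,4,5,6}: no change => not a revision
Constraint 3 (Y + V = Z) on D(Y)={3,6} D(V)={1,2,3,4} D(Z)={1,2,3,4,5,6}: Y {3,6}->{3}; V {1,2,3,4}->{1,2,3}; Z {1,2,3,4,5,6}->{4,5,6} => REVISION
Total revisions = 2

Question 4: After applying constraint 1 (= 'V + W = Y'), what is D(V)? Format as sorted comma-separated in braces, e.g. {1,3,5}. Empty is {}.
Answer: {1,2,3,4}

Derivation:
Constraint 1 (V + W = Y) on D(V)={1,2,3,4} D(W)={1,2,3,4,5,6} D(Y)={1,3,6}: W {1,2,3,4,5,6}->{1,2,3,4,5}; Y {1,3,6}->{3,6}
So after constraint 1: D(V) = {1,2,3,4}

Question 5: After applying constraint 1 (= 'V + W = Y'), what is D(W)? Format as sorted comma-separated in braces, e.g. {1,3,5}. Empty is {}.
Constraint 1 (V + W = Y) on D(V)={1,2,3,4} D(W)={1,2,3,4,5,6} D(Y)={1,3,6}: W {1,2,3,4,5,6}->{1,2,3,4,5}; Y {1,3,6}->{3,6}
So after constraint 1: D(W) = {1,2,3,4,5}

Answer: {1,2,3,4,5}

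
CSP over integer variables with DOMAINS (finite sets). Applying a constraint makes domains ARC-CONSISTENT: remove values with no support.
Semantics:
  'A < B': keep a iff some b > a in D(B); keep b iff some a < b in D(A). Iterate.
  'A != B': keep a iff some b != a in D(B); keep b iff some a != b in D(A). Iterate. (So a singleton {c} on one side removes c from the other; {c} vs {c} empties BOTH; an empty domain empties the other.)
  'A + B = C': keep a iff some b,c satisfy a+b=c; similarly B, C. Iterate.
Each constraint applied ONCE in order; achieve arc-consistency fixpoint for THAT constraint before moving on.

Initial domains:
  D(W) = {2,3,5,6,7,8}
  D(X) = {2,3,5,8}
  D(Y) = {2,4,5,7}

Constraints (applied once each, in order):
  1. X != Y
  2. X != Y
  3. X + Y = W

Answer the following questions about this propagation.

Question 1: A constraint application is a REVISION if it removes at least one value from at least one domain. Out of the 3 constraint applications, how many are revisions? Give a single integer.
Constraint 1 (X != Y) on D(X)={2,3,5,8} D(Y)={2,4,5,7}: no change => not a revision
Constraint 2 (X != Y) on D(X)={2,3,5,8} D(Y)={2,4,5,7}: no change => not a revision
Constraint 3 (X + Y = W) on D(X)={2,3,5,8} D(Y)={2,4,5,7} D(W)={2,3,5,6,7,8}: X {2,3,5,8}->{2,3,5}; Y {2,4,5,7}->{2,4,5}; W {2,3,5,6,7,8}->{5,6,7,8} => REVISION
Total revisions = 1

Answer: 1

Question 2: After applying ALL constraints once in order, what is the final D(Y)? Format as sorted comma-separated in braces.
Answer: {2,4,5}

Derivation:
Constraint 1 (X != Y) on D(X)={2,3,5,8} D(Y)={2,4,5,7}: no change
Constraint 2 (X != Y) on D(X)={2,3,5,8} D(Y)={2,4,5,7}: no change
Constraint 3 (X + Y = W) on D(X)={2,3,5,8} D(Y)={2,4,5,7} D(W)={2,3,5,6,7,8}: X {2,3,5,8}->{2,3,5}; Y {2,4,5,7}->{2,4,5}; W {2,3,5,6,7,8}->{5,6,7,8}
So after all 3 constraints: D(Y) = {2,4,5}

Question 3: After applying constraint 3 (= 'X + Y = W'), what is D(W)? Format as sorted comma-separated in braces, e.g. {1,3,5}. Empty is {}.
Constraint 1 (X != Y) on D(X)={2,3,5,8} D(Y)={2,4,5,7}: no change
Constraint 2 (X != Y) on D(X)={2,3,5,8} D(Y)={2,4,5,7}: no change
Constraint 3 (X + Y = W) on D(X)={2,3,5,8} D(Y)={2,4,5,7} D(W)={2,3,5,6,7,8}: X {2,3,5,8}->{2,3,5}; Y {2,4,5,7}->{2,4,5}; W {2,3,5,6,7,8}->{5,6,7,8}
So after constraint 3: D(W) = {5,6,7,8}

Answer: {5,6,7,8}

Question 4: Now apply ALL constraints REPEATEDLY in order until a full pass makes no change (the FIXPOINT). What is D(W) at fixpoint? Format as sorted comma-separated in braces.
pass 0 (initial): D(W)={2,3,5,6,7,8}
pass 1: W {2,3,5,6,7,8}->{5,6,7,8}; X {2,3,5,8}->{2,3,5}; Y {2,4,5,7}->{2,4,5}
pass 2: no change
Fixpoint after 2 passes: D(W) = {5,6,7,8}

Answer: {5,6,7,8}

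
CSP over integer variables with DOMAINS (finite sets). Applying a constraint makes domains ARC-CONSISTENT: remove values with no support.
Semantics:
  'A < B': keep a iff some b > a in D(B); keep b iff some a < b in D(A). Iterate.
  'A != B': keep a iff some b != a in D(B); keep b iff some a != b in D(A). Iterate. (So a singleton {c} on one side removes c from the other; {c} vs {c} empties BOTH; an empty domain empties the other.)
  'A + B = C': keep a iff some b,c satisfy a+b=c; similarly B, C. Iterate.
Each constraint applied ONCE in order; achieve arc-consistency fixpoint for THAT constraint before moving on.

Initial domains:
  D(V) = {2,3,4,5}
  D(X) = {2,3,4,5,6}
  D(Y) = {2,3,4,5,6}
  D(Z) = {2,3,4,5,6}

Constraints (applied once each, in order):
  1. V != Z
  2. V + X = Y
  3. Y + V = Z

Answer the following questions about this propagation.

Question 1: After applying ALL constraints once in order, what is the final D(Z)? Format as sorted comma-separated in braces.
Answer: {6}

Derivation:
Constraint 1 (V != Z) on D(V)={2,3,4,5} D(Z)={2,3,4,5,6}: no change
Constraint 2 (V + X = Y) on D(V)={2,3,4,5} D(X)={2,3,4,5,6} D(Y)={2,3,4,5,6}: V {2,3,4,5}->{2,3,4}; X {2,3,4,5,6}->{2,3,4}; Y {2,3,4,5,6}->{4,5,6}
Constraint 3 (Y + V = Z) on D(Y)={4,5,6} D(V)={2,3,4} D(Z)={2,3,4,5,6}: Y {4,5,6}->{4}; V {2,3,4}->{2}; Z {2,3,4,5,6}->{6}
So after all 3 constraints: D(Z) = {6}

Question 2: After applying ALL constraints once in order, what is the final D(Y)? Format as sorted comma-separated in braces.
Answer: {4}

Derivation:
Constraint 1 (V != Z) on D(V)={2,3,4,5} D(Z)={2,3,4,5,6}: no change
Constraint 2 (V + X = Y) on D(V)={2,3,4,5} D(X)={2,3,4,5,6} D(Y)={2,3,4,5,6}: V {2,3,4,5}->{2,3,4}; X {2,3,4,5,6}->{2,3,4}; Y {2,3,4,5,6}->{4,5,6}
Constraint 3 (Y + V = Z) on D(Y)={4,5,6} D(V)={2,3,4} D(Z)={2,3,4,5,6}: Y {4,5,6}->{4}; V {2,3,4}->{2}; Z {2,3,4,5,6}->{6}
So after all 3 constraints: D(Y) = {4}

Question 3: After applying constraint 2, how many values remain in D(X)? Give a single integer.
Answer: 3

Derivation:
Constraint 1 (V != Z) on D(V)={2,3,4,5} D(Z)={2,3,4,5,6}: no change
Constraint 2 (V + X = Y) on D(V)={2,3,4,5} D(X)={2,3,4,5,6} D(Y)={2,3,4,5,6}: V {2,3,4,5}->{2,3,4}; X {2,3,4,5,6}->{2,3,4}; Y {2,3,4,5,6}->{4,5,6}
So after constraint 2: D(X)={2,3,4}, size = 3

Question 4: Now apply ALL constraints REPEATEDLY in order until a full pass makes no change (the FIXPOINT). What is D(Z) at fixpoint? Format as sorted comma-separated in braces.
Answer: {6}

Derivation:
pass 0 (initial): D(Z)={2,3,4,5,6}
pass 1: V {2,3,4,5}->{2}; X {2,3,4,5,6}->{2,3,4}; Y {2,3,4,5,6}->{4}; Z {2,3,4,5,6}->{6}
pass 2: X {2,3,4}->{2}
pass 3: no change
Fixpoint after 3 passes: D(Z) = {6}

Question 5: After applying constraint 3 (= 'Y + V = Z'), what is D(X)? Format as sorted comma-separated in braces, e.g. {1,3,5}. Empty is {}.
Constraint 1 (V != Z) on D(V)={2,3,4,5} D(Z)={2,3,4,5,6}: no change
Constraint 2 (V + X = Y) on D(V)={2,3,4,5} D(X)={2,3,4,5,6} D(Y)={2,3,4,5,6}: V {2,3,4,5}->{2,3,4}; X {2,3,4,5,6}->{2,3,4}; Y {2,3,4,5,6}->{4,5,6}
Constraint 3 (Y + V = Z) on D(Y)={4,5,6} D(V)={2,3,4} D(Z)={2,3,4,5,6}: Y {4,5,6}->{4}; V {2,3,4}->{2}; Z {2,3,4,5,6}->{6}
So after constraint 3: D(X) = {2,3,4}

Answer: {2,3,4}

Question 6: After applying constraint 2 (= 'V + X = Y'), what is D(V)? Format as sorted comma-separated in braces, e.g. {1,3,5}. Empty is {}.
Answer: {2,3,4}

Derivation:
Constraint 1 (V != Z) on D(V)={2,3,4,5} D(Z)={2,3,4,5,6}: no change
Constraint 2 (V + X = Y) on D(V)={2,3,4,5} D(X)={2,3,4,5,6} D(Y)={2,3,4,5,6}: V {2,3,4,5}->{2,3,4}; X {2,3,4,5,6}->{2,3,4}; Y {2,3,4,5,6}->{4,5,6}
So after constraint 2: D(V) = {2,3,4}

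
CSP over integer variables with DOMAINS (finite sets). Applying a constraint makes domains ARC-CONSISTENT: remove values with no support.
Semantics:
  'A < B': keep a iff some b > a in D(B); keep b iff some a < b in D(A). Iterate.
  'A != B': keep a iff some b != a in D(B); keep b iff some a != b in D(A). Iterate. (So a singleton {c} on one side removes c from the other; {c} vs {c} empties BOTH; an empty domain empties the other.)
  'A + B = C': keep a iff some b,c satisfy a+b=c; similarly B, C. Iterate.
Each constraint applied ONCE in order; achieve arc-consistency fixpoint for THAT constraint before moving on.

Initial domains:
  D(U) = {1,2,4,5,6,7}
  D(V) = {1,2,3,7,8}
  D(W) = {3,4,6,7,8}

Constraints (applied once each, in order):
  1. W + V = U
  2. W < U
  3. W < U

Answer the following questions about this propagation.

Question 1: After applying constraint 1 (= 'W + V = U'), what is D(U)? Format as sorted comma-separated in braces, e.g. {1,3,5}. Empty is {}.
Constraint 1 (W + V = U) on D(W)={3,4,6,7,8} D(V)={1,2,3,7,8} D(U)={1,2,4,5,6,7}: W {3,4,6,7,8}->{3,4,6}; V {1,2,3,7,8}->{1,2,3}; U {1,2,4,5,6,7}->{4,5,6,7}
So after constraint 1: D(U) = {4,5,6,7}

Answer: {4,5,6,7}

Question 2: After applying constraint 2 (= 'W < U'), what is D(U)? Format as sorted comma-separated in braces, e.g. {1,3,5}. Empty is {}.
Answer: {4,5,6,7}

Derivation:
Constraint 1 (W + V = U) on D(W)={3,4,6,7,8} D(V)={1,2,3,7,8} D(U)={1,2,4,5,6,7}: W {3,4,6,7,8}->{3,4,6}; V {1,2,3,7,8}->{1,2,3}; U {1,2,4,5,6,7}->{4,5,6,7}
Constraint 2 (W < U) on D(W)={3,4,6} D(U)={4,5,6,7}: no change
So after constraint 2: D(U) = {4,5,6,7}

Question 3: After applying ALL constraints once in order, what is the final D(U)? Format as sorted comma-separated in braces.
Answer: {4,5,6,7}

Derivation:
Constraint 1 (W + V = U) on D(W)={3,4,6,7,8} D(V)={1,2,3,7,8} D(U)={1,2,4,5,6,7}: W {3,4,6,7,8}->{3,4,6}; V {1,2,3,7,8}->{1,2,3}; U {1,2,4,5,6,7}->{4,5,6,7}
Constraint 2 (W < U) on D(W)={3,4,6} D(U)={4,5,6,7}: no change
Constraint 3 (W < U) on D(W)={3,4,6} D(U)={4,5,6,7}: no change
So after all 3 constraints: D(U) = {4,5,6,7}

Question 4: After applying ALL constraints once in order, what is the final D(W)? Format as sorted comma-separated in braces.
Constraint 1 (W + V = U) on D(W)={3,4,6,7,8} D(V)={1,2,3,7,8} D(U)={1,2,4,5,6,7}: W {3,4,6,7,8}->{3,4,6}; V {1,2,3,7,8}->{1,2,3}; U {1,2,4,5,6,7}->{4,5,6,7}
Constraint 2 (W < U) on D(W)={3,4,6} D(U)={4,5,6,7}: no change
Constraint 3 (W < U) on D(W)={3,4,6} D(U)={4,5,6,7}: no change
So after all 3 constraints: D(W) = {3,4,6}

Answer: {3,4,6}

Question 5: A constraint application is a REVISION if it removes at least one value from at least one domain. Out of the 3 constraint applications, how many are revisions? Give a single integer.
Constraint 1 (W + V = U) on D(W)={3,4,6,7,8} D(V)={1,2,3,7,8} D(U)={1,2,4,5,6,7}: W {3,4,6,7,8}->{3,4,6}; V {1,2,3,7,8}->{1,2,3}; U {1,2,4,5,6,7}->{4,5,6,7} => REVISION
Constraint 2 (W < U) on D(W)={3,4,6} D(U)={4,5,6,7}: no change => not a revision
Constraint 3 (W < U) on D(W)={3,4,6} D(U)={4,5,6,7}: no change => not a revision
Total revisions = 1

Answer: 1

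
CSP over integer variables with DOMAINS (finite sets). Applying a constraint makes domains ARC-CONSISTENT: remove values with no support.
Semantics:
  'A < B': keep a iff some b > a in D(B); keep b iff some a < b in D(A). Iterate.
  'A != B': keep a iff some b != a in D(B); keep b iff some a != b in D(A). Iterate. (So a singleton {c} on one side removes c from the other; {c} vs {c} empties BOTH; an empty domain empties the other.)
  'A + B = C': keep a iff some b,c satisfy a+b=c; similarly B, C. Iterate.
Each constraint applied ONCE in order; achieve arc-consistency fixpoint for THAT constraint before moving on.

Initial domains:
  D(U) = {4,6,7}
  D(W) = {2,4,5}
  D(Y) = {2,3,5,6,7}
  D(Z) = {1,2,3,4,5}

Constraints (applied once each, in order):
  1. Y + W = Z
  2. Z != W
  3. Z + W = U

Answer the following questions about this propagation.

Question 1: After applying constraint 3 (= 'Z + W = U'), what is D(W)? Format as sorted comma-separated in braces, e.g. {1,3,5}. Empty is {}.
Constraint 1 (Y + W = Z) on D(Y)={2,3,5,6,7} D(W)={2,4,5} D(Z)={1,2,3,4,5}: Y {2,3,5,6,7}->{2,3}; W {2,4,5}->{2}; Z {1,2,3,4,5}->{4,5}
Constraint 2 (Z != W) on D(Z)={4,5} D(W)={2}: no change
Constraint 3 (Z + W = U) on D(Z)={4,5} D(W)={2} D(U)={4,6,7}: U {4,6,7}->{6,7}
So after constraint 3: D(W) = {2}

Answer: {2}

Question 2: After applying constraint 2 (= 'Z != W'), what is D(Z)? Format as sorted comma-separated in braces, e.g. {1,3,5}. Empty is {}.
Constraint 1 (Y + W = Z) on D(Y)={2,3,5,6,7} D(W)={2,4,5} D(Z)={1,2,3,4,5}: Y {2,3,5,6,7}->{2,3}; W {2,4,5}->{2}; Z {1,2,3,4,5}->{4,5}
Constraint 2 (Z != W) on D(Z)={4,5} D(W)={2}: no change
So after constraint 2: D(Z) = {4,5}

Answer: {4,5}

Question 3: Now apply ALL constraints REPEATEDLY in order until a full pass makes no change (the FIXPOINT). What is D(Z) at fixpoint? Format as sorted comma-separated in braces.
pass 0 (initial): D(Z)={1,2,3,4,5}
pass 1: U {4,6,7}->{6,7}; W {2,4,5}->{2}; Y {2,3,5,6,7}->{2,3}; Z {1,2,3,4,5}->{4,5}
pass 2: no change
Fixpoint after 2 passes: D(Z) = {4,5}

Answer: {4,5}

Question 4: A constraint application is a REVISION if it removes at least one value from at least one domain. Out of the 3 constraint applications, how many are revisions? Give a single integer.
Constraint 1 (Y + W = Z) on D(Y)={2,3,5,6,7} D(W)={2,4,5} D(Z)={1,2,3,4,5}: Y {2,3,5,6,7}->{2,3}; W {2,4,5}->{2}; Z {1,2,3,4,5}->{4,5} => REVISION
Constraint 2 (Z != W) on D(Z)={4,5} D(W)={2}: no change => not a revision
Constraint 3 (Z + W = U) on D(Z)={4,5} D(W)={2} D(U)={4,6,7}: U {4,6,7}->{6,7} => REVISION
Total revisions = 2

Answer: 2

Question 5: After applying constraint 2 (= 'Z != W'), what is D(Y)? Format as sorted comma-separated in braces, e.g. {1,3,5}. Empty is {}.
Constraint 1 (Y + W = Z) on D(Y)={2,3,5,6,7} D(W)={2,4,5} D(Z)={1,2,3,4,5}: Y {2,3,5,6,7}->{2,3}; W {2,4,5}->{2}; Z {1,2,3,4,5}->{4,5}
Constraint 2 (Z != W) on D(Z)={4,5} D(W)={2}: no change
So after constraint 2: D(Y) = {2,3}

Answer: {2,3}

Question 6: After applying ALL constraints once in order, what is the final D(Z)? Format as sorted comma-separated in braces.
Constraint 1 (Y + W = Z) on D(Y)={2,3,5,6,7} D(W)={2,4,5} D(Z)={1,2,3,4,5}: Y {2,3,5,6,7}->{2,3}; W {2,4,5}->{2}; Z {1,2,3,4,5}->{4,5}
Constraint 2 (Z != W) on D(Z)={4,5} D(W)={2}: no change
Constraint 3 (Z + W = U) on D(Z)={4,5} D(W)={2} D(U)={4,6,7}: U {4,6,7}->{6,7}
So after all 3 constraints: D(Z) = {4,5}

Answer: {4,5}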